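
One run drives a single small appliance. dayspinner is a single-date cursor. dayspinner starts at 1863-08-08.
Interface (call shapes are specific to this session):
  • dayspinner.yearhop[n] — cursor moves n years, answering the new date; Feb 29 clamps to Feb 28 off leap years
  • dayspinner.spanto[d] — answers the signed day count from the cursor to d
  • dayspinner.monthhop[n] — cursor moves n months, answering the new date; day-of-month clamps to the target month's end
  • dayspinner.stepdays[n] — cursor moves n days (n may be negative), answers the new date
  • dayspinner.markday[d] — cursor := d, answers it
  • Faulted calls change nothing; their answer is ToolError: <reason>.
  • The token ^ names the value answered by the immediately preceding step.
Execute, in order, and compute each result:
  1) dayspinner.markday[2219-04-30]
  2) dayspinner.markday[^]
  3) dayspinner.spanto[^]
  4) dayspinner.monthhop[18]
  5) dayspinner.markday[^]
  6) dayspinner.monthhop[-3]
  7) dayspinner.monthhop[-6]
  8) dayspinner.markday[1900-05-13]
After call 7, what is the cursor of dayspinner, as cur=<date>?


Answer: cur=2220-01-30

Derivation:
→ markday(2219-04-30)
← 2219-04-30
→ markday(^)
← 2219-04-30
→ spanto(^)
← 0
→ monthhop(18)
← 2220-10-30
→ markday(^)
← 2220-10-30
→ monthhop(-3)
← 2220-07-30
→ monthhop(-6)
← 2220-01-30
→ markday(1900-05-13)
← 1900-05-13


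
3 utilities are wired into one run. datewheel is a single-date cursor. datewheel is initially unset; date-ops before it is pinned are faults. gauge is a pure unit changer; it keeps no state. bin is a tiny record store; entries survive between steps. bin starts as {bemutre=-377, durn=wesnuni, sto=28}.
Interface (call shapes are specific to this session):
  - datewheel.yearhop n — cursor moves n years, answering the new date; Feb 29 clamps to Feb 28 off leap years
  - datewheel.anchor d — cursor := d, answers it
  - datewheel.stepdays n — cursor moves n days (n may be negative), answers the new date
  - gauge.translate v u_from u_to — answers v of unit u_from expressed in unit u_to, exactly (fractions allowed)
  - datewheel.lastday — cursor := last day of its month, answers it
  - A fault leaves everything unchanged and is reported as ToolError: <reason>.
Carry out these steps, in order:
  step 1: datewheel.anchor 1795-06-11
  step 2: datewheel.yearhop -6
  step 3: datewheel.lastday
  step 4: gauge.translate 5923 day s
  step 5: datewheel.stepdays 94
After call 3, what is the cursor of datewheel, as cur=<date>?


Answer: cur=1789-06-30

Derivation:
Now I run datewheel.anchor(d='1795-06-11'), which returns 1795-06-11.
I invoke datewheel.yearhop(n='-6'), and get 1789-06-11.
Calling datewheel.lastday(), — result: 1789-06-30.
I invoke gauge.translate(v='5923', u_from='day', u_to='s'), — result: 511747200.
I call datewheel.stepdays(n='94'), and see 1789-10-02.


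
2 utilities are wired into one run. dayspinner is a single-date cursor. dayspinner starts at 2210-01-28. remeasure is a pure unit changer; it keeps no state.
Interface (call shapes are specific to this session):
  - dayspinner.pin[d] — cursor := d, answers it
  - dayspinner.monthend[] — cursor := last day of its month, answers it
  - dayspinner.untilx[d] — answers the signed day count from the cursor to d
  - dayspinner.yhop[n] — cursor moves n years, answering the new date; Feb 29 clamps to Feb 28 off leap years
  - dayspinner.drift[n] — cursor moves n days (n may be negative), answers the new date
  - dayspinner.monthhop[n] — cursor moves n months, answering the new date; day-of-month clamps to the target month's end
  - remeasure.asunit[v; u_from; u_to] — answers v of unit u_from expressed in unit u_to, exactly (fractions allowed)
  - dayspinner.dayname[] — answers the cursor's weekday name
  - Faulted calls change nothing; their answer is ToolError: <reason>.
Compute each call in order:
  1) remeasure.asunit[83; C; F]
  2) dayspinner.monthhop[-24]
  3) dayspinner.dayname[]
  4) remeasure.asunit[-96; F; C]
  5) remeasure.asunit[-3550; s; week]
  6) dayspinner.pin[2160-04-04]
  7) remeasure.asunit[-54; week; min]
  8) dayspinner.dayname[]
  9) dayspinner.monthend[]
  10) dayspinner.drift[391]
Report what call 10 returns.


-> asunit(v→83, u_from→C, u_to→F)
<- 907/5
-> monthhop(n→-24)
<- 2208-01-28
-> dayname()
<- Thursday
-> asunit(v→-96, u_from→F, u_to→C)
<- -640/9
-> asunit(v→-3550, u_from→s, u_to→week)
<- -71/12096
-> pin(d→2160-04-04)
<- 2160-04-04
-> asunit(v→-54, u_from→week, u_to→min)
<- -544320
-> dayname()
<- Friday
-> monthend()
<- 2160-04-30
-> drift(n→391)
<- 2161-05-26

Answer: 2161-05-26


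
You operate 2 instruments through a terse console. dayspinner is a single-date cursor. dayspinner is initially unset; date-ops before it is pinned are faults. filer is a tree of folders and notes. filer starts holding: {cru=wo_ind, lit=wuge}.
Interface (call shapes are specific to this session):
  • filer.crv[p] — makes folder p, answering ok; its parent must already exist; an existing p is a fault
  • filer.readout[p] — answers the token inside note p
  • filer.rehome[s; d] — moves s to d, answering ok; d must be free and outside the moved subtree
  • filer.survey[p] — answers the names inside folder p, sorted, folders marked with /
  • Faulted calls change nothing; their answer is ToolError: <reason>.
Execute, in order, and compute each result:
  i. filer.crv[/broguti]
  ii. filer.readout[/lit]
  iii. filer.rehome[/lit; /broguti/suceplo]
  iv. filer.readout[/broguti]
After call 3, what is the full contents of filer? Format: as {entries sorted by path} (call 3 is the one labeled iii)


Answer: {broguti/, broguti/suceplo=wuge, cru=wo_ind}

Derivation:
> filer.crv p='/broguti'
= ok
> filer.readout p='/lit'
= wuge
> filer.rehome s='/lit' d='/broguti/suceplo'
= ok
> filer.readout p='/broguti'
= ToolError: is a directory


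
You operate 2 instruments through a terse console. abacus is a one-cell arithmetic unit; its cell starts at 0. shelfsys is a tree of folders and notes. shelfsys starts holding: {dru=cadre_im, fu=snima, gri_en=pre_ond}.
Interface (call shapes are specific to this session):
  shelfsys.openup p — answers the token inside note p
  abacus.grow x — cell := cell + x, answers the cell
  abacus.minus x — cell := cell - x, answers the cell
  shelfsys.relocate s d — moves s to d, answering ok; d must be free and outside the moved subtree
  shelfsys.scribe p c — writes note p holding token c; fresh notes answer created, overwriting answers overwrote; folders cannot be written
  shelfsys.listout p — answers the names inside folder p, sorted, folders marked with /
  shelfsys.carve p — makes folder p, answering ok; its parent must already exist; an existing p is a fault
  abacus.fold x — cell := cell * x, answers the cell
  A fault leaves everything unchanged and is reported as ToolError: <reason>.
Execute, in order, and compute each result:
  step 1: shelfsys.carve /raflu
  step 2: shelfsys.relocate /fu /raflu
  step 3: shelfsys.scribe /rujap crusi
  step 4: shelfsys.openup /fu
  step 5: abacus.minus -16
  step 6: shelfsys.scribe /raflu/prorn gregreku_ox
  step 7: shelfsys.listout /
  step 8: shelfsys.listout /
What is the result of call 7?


I try shelfsys.carve on p: /raflu, and get ok.
Then shelfsys.relocate on s: /fu, d: /raflu, and see ToolError: exists.
I use shelfsys.scribe on p: /rujap, c: crusi, and see created.
Then shelfsys.openup on p: /fu, and get snima.
I try abacus.minus on x: -16, yielding 16.
I use shelfsys.scribe on p: /raflu/prorn, c: gregreku_ox, which returns created.
I run shelfsys.listout on p: /, giving [dru, fu, gri_en, raflu/, rujap].
I use shelfsys.listout on p: /: [dru, fu, gri_en, raflu/, rujap].

Answer: [dru, fu, gri_en, raflu/, rujap]


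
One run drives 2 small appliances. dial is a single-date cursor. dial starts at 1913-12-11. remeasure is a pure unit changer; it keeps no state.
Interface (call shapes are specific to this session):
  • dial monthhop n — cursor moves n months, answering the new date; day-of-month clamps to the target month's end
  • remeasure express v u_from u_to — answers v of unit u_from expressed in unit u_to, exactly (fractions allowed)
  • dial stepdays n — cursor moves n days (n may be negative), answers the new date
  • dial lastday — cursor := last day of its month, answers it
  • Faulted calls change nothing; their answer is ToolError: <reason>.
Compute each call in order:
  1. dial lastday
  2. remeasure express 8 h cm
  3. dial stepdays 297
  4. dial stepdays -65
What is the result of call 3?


Answer: 1914-10-24

Derivation:
Act: dial lastday[]
Obs: 1913-12-31
Act: remeasure express[8; h; cm]
Obs: ToolError: incompatible units
Act: dial stepdays[297]
Obs: 1914-10-24
Act: dial stepdays[-65]
Obs: 1914-08-20


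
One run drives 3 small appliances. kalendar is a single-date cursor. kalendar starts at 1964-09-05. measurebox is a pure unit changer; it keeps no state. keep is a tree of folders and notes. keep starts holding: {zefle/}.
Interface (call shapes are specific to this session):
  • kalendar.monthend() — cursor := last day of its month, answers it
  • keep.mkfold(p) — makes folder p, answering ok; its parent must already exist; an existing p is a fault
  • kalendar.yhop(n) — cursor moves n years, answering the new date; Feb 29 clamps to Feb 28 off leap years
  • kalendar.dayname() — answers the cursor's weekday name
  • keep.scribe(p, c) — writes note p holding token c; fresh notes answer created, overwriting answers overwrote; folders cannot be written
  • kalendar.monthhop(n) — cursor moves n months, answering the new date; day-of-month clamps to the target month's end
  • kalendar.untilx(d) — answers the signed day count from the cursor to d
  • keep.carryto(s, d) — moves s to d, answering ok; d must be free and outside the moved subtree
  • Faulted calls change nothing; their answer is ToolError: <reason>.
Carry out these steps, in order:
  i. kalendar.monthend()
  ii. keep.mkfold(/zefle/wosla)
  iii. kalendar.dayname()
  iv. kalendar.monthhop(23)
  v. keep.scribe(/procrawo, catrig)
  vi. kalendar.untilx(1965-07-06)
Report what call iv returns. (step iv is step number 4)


Invoking kalendar.monthend(): 1964-09-30.
Now I run keep.mkfold with p=/zefle/wosla, — result: ok.
Next I call kalendar.dayname(), which returns Wednesday.
I use kalendar.monthhop with n=23, and observe 1966-08-30.
Invoking keep.scribe with p=/procrawo, c=catrig, which returns created.
Calling kalendar.untilx with d=1965-07-06, giving -420.

Answer: 1966-08-30


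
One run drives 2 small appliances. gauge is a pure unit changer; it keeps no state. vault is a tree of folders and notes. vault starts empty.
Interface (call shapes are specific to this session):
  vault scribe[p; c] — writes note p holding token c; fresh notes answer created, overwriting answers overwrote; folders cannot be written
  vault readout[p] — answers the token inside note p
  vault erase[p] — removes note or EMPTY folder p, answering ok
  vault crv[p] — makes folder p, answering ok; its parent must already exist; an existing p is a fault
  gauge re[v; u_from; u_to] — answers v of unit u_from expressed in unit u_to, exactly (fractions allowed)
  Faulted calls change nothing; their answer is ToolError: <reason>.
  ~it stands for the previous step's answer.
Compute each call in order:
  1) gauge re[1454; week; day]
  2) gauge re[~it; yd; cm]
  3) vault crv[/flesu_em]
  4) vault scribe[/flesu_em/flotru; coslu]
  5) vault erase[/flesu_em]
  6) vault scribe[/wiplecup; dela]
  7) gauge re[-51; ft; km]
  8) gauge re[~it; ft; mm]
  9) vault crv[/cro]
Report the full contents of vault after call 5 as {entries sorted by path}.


Using gauge re on v='1454', u_from='week', u_to='day', — result: 10178.
Invoking gauge re on v='~it', u_from='yd', u_to='cm', which returns 23266908/25.
I use vault crv on p='/flesu_em', yielding ok.
Using vault scribe on p='/flesu_em/flotru', c='coslu', yielding created.
I try vault erase on p='/flesu_em': ToolError: not empty.
Calling vault scribe on p='/wiplecup', c='dela', which returns created.
I call gauge re on v='-51', u_from='ft', u_to='km', and see -19431/1250000.
Calling gauge re on v='~it', u_from='ft', u_to='mm', and get -7403211/1562500.
I invoke vault crv on p='/cro', yielding ok.

Answer: {flesu_em/, flesu_em/flotru=coslu}


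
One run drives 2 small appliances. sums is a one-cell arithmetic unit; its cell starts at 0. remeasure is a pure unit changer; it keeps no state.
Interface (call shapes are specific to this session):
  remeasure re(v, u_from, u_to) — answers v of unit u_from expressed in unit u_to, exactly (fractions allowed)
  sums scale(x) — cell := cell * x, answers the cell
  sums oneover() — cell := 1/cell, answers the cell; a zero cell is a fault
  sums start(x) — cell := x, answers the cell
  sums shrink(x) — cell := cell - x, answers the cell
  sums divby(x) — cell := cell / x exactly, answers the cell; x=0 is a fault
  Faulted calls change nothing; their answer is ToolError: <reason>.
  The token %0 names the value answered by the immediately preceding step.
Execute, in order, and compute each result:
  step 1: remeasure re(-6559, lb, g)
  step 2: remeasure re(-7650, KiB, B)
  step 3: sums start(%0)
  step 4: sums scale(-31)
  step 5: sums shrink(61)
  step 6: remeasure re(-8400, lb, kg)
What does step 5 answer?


>> remeasure re(v: -6559, u_from: lb, u_to: g)
<< -297511235483/100000
>> remeasure re(v: -7650, u_from: KiB, u_to: B)
<< -7833600
>> sums start(x: %0)
<< -7833600
>> sums scale(x: -31)
<< 242841600
>> sums shrink(x: 61)
<< 242841539
>> remeasure re(v: -8400, u_from: lb, u_to: kg)
<< -952543977/250000

Answer: 242841539


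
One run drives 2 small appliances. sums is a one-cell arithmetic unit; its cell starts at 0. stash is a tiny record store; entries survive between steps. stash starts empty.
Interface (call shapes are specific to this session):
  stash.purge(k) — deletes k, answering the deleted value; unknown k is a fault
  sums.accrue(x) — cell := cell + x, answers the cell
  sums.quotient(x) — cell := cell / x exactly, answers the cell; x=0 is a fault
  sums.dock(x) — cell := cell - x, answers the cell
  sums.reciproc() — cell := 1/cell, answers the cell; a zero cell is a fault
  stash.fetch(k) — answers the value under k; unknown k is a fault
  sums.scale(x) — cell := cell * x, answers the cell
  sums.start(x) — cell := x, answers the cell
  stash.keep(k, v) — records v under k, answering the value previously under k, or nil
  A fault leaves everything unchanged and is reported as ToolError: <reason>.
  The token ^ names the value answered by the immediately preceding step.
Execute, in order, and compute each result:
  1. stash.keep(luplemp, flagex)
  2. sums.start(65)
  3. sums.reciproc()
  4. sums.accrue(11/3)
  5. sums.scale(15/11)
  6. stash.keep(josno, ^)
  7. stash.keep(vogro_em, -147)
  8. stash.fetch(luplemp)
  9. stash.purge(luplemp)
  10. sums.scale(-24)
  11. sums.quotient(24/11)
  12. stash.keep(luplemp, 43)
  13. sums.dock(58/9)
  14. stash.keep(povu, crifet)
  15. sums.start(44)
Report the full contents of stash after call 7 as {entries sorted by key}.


I use stash.keep passing k→luplemp, v→flagex, and see nil.
I run sums.start passing x→65, yielding 65.
Calling sums.reciproc, — result: 1/65.
Then sums.accrue passing x→11/3, — result: 718/195.
Now I run sums.scale passing x→15/11, and observe 718/143.
I invoke stash.keep passing k→josno, v→^, yielding nil.
Invoking stash.keep passing k→vogro_em, v→-147, which returns nil.
I run stash.fetch passing k→luplemp, and get flagex.
I try stash.purge passing k→luplemp, and see flagex.
I call sums.scale passing x→-24: -17232/143.
Now I run sums.quotient passing x→24/11, and see -718/13.
Now I run stash.keep passing k→luplemp, v→43: nil.
I call sums.dock passing x→58/9, and observe -7216/117.
Next I call stash.keep passing k→povu, v→crifet, — result: nil.
Then sums.start passing x→44, and see 44.

Answer: {josno=718/143, luplemp=flagex, vogro_em=-147}


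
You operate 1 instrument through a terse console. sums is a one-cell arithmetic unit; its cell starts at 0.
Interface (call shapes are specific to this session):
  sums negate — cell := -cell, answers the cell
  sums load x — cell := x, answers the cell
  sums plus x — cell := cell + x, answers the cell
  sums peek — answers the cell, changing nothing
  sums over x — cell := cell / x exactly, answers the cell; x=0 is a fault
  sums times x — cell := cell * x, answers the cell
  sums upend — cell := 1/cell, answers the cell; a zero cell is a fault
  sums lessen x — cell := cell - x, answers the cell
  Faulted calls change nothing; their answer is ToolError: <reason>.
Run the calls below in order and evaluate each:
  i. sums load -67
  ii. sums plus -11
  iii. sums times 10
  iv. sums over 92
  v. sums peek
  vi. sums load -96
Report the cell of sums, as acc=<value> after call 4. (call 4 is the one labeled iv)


> sums load x='-67'
:: -67
> sums plus x='-11'
:: -78
> sums times x='10'
:: -780
> sums over x='92'
:: -195/23
> sums peek
:: -195/23
> sums load x='-96'
:: -96

Answer: acc=-195/23


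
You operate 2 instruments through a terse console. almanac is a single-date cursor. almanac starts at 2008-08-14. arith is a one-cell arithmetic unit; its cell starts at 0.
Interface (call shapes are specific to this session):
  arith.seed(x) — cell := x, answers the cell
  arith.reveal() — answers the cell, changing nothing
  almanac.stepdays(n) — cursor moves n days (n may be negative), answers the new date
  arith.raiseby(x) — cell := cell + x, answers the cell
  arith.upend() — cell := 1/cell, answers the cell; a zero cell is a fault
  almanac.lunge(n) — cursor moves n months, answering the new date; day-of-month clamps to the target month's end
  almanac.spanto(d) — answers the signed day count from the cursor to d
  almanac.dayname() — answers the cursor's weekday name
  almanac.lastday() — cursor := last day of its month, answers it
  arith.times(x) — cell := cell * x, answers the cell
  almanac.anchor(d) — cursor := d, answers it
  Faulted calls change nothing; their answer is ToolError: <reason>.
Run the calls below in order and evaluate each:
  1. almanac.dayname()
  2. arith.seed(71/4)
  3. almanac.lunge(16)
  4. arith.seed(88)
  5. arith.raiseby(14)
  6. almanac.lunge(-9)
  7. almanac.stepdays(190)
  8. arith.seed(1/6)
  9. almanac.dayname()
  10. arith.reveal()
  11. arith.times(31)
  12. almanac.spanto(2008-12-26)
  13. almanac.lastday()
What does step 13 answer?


Step: almanac.dayname[]
Result: Thursday
Step: arith.seed[x→71/4]
Result: 71/4
Step: almanac.lunge[n→16]
Result: 2009-12-14
Step: arith.seed[x→88]
Result: 88
Step: arith.raiseby[x→14]
Result: 102
Step: almanac.lunge[n→-9]
Result: 2009-03-14
Step: almanac.stepdays[n→190]
Result: 2009-09-20
Step: arith.seed[x→1/6]
Result: 1/6
Step: almanac.dayname[]
Result: Sunday
Step: arith.reveal[]
Result: 1/6
Step: arith.times[x→31]
Result: 31/6
Step: almanac.spanto[d→2008-12-26]
Result: -268
Step: almanac.lastday[]
Result: 2009-09-30

Answer: 2009-09-30


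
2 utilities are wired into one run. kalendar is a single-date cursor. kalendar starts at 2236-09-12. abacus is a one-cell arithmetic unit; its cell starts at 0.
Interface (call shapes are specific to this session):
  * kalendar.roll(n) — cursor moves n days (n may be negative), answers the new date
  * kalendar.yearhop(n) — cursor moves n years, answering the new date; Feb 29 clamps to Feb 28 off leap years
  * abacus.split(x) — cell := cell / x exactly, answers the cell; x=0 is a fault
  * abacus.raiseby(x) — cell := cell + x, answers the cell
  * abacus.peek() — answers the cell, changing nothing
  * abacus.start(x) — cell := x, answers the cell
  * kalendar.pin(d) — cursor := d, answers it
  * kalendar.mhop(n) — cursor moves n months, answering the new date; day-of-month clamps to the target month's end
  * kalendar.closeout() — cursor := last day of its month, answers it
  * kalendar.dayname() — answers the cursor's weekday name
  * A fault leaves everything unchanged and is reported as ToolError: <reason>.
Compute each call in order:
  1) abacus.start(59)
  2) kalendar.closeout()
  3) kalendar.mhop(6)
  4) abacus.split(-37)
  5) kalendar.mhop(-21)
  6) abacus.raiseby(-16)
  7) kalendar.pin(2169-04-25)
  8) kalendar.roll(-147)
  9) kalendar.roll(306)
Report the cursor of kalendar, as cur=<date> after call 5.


Answer: cur=2235-06-30

Derivation:
Calling abacus.start with x='59', — result: 59.
Then kalendar.closeout(), and get 2236-09-30.
Next I call kalendar.mhop with n='6': 2237-03-30.
I call abacus.split with x='-37': -59/37.
Next I call kalendar.mhop with n='-21', giving 2235-06-30.
I run abacus.raiseby with x='-16', and see -651/37.
Invoking kalendar.pin with d='2169-04-25', — result: 2169-04-25.
I invoke kalendar.roll with n='-147', → 2168-11-29.
Now I run kalendar.roll with n='306', which returns 2169-10-01.


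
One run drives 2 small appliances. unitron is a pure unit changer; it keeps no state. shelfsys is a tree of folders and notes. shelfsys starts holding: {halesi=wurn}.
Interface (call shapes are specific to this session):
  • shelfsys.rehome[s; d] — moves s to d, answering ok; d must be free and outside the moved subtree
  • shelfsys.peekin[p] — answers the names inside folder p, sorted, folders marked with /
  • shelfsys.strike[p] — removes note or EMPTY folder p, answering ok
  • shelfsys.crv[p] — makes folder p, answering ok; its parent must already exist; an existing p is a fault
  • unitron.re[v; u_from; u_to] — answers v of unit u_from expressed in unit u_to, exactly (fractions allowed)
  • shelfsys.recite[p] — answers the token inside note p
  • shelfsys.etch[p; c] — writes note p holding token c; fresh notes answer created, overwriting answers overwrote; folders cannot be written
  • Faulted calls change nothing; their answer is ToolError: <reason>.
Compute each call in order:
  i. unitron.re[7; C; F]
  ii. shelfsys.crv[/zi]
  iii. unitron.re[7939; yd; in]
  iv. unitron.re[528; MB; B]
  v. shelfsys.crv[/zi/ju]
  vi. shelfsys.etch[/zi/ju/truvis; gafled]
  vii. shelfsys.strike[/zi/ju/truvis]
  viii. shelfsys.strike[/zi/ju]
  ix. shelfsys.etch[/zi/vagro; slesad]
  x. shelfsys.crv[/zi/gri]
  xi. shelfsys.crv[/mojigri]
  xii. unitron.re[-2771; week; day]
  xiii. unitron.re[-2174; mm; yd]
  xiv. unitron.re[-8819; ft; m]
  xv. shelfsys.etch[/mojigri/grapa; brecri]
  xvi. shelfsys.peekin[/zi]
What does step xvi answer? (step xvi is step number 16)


Answer: [gri/, vagro]

Derivation:
>>> unitron.re v=7 u_from=C u_to=F
[out] 223/5
>>> shelfsys.crv p=/zi
[out] ok
>>> unitron.re v=7939 u_from=yd u_to=in
[out] 285804
>>> unitron.re v=528 u_from=MB u_to=B
[out] 528000000
>>> shelfsys.crv p=/zi/ju
[out] ok
>>> shelfsys.etch p=/zi/ju/truvis c=gafled
[out] created
>>> shelfsys.strike p=/zi/ju/truvis
[out] ok
>>> shelfsys.strike p=/zi/ju
[out] ok
>>> shelfsys.etch p=/zi/vagro c=slesad
[out] created
>>> shelfsys.crv p=/zi/gri
[out] ok
>>> shelfsys.crv p=/mojigri
[out] ok
>>> unitron.re v=-2771 u_from=week u_to=day
[out] -19397
>>> unitron.re v=-2174 u_from=mm u_to=yd
[out] -5435/2286
>>> unitron.re v=-8819 u_from=ft u_to=m
[out] -3360039/1250
>>> shelfsys.etch p=/mojigri/grapa c=brecri
[out] created
>>> shelfsys.peekin p=/zi
[out] [gri/, vagro]


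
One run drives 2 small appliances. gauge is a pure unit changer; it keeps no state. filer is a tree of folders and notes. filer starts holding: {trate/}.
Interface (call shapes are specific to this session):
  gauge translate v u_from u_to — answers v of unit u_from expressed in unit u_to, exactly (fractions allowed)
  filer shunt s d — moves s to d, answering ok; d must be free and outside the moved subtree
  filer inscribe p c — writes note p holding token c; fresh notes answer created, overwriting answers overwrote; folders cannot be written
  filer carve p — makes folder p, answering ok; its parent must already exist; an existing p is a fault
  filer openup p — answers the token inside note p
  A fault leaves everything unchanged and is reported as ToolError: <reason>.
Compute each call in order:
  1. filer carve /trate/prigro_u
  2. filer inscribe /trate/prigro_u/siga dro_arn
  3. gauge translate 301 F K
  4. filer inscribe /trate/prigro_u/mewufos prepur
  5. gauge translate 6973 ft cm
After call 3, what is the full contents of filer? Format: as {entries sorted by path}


;; filer carve(/trate/prigro_u) : ok
;; filer inscribe(/trate/prigro_u/siga, dro_arn) : created
;; gauge translate(301, F, K) : 76067/180
;; filer inscribe(/trate/prigro_u/mewufos, prepur) : created
;; gauge translate(6973, ft, cm) : 5313426/25

Answer: {trate/, trate/prigro_u/, trate/prigro_u/siga=dro_arn}


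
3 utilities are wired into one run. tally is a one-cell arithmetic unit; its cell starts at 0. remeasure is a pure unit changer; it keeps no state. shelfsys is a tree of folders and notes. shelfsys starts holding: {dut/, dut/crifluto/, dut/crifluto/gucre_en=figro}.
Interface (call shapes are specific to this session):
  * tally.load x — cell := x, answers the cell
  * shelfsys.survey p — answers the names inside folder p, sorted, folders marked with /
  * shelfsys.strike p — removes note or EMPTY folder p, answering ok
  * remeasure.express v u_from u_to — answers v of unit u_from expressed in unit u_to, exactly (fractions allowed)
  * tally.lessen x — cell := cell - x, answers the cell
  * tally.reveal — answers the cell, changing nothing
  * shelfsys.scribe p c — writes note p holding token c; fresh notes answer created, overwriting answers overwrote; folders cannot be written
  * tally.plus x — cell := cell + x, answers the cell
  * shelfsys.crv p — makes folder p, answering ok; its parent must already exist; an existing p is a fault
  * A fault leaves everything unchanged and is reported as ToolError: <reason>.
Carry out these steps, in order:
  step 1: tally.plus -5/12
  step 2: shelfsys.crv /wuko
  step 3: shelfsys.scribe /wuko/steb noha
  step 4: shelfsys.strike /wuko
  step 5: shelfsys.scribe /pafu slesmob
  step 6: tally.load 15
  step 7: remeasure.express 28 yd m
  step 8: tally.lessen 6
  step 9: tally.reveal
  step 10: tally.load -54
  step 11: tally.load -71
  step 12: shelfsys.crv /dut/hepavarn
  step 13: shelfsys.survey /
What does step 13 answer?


# 1. tally.plus(x: -5/12) => -5/12
# 2. shelfsys.crv(p: /wuko) => ok
# 3. shelfsys.scribe(p: /wuko/steb, c: noha) => created
# 4. shelfsys.strike(p: /wuko) => ToolError: not empty
# 5. shelfsys.scribe(p: /pafu, c: slesmob) => created
# 6. tally.load(x: 15) => 15
# 7. remeasure.express(v: 28, u_from: yd, u_to: m) => 16002/625
# 8. tally.lessen(x: 6) => 9
# 9. tally.reveal() => 9
# 10. tally.load(x: -54) => -54
# 11. tally.load(x: -71) => -71
# 12. shelfsys.crv(p: /dut/hepavarn) => ok
# 13. shelfsys.survey(p: /) => [dut/, pafu, wuko/]

Answer: [dut/, pafu, wuko/]


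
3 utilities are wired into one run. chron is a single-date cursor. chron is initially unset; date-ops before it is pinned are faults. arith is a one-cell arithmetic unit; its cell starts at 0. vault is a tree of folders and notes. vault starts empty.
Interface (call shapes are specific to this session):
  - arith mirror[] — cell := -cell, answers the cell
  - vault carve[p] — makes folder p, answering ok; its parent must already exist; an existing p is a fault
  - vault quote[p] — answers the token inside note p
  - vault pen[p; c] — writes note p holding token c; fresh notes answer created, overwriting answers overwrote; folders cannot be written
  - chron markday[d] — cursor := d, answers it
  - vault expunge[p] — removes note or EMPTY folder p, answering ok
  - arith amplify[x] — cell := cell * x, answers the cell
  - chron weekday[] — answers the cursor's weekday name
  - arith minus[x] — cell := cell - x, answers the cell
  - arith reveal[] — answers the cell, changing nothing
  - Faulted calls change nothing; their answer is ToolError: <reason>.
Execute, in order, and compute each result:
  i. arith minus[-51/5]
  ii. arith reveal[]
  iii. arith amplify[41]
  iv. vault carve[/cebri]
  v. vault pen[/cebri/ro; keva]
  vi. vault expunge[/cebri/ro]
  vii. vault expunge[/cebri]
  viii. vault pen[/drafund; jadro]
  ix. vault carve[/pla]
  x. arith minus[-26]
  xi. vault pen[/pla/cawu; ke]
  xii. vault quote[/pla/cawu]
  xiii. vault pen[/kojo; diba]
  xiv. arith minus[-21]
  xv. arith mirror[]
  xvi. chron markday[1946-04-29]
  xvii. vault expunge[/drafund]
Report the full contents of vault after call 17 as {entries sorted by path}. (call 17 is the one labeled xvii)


CALL arith minus[x=-51/5]
RET  51/5
CALL arith reveal[]
RET  51/5
CALL arith amplify[x=41]
RET  2091/5
CALL vault carve[p=/cebri]
RET  ok
CALL vault pen[p=/cebri/ro; c=keva]
RET  created
CALL vault expunge[p=/cebri/ro]
RET  ok
CALL vault expunge[p=/cebri]
RET  ok
CALL vault pen[p=/drafund; c=jadro]
RET  created
CALL vault carve[p=/pla]
RET  ok
CALL arith minus[x=-26]
RET  2221/5
CALL vault pen[p=/pla/cawu; c=ke]
RET  created
CALL vault quote[p=/pla/cawu]
RET  ke
CALL vault pen[p=/kojo; c=diba]
RET  created
CALL arith minus[x=-21]
RET  2326/5
CALL arith mirror[]
RET  -2326/5
CALL chron markday[d=1946-04-29]
RET  1946-04-29
CALL vault expunge[p=/drafund]
RET  ok

Answer: {kojo=diba, pla/, pla/cawu=ke}


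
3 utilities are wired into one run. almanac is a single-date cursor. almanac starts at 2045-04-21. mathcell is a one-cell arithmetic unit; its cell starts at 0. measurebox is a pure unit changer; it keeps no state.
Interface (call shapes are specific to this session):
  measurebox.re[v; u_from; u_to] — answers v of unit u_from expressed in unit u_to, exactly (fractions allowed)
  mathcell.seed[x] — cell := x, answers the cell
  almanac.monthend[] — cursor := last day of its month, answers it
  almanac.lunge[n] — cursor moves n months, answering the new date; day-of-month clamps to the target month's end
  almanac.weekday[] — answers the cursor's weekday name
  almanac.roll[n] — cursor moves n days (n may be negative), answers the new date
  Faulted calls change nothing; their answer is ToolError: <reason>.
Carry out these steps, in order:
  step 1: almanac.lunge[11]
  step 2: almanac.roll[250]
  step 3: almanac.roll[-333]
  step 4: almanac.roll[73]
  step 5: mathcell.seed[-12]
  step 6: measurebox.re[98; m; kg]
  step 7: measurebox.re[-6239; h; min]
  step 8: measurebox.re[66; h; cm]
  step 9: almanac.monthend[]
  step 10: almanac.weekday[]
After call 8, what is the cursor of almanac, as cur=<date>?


CALL almanac.lunge[n→11]
RET  2046-03-21
CALL almanac.roll[n→250]
RET  2046-11-26
CALL almanac.roll[n→-333]
RET  2045-12-28
CALL almanac.roll[n→73]
RET  2046-03-11
CALL mathcell.seed[x→-12]
RET  -12
CALL measurebox.re[v→98; u_from→m; u_to→kg]
RET  ToolError: incompatible units
CALL measurebox.re[v→-6239; u_from→h; u_to→min]
RET  -374340
CALL measurebox.re[v→66; u_from→h; u_to→cm]
RET  ToolError: incompatible units
CALL almanac.monthend[]
RET  2046-03-31
CALL almanac.weekday[]
RET  Saturday

Answer: cur=2046-03-11


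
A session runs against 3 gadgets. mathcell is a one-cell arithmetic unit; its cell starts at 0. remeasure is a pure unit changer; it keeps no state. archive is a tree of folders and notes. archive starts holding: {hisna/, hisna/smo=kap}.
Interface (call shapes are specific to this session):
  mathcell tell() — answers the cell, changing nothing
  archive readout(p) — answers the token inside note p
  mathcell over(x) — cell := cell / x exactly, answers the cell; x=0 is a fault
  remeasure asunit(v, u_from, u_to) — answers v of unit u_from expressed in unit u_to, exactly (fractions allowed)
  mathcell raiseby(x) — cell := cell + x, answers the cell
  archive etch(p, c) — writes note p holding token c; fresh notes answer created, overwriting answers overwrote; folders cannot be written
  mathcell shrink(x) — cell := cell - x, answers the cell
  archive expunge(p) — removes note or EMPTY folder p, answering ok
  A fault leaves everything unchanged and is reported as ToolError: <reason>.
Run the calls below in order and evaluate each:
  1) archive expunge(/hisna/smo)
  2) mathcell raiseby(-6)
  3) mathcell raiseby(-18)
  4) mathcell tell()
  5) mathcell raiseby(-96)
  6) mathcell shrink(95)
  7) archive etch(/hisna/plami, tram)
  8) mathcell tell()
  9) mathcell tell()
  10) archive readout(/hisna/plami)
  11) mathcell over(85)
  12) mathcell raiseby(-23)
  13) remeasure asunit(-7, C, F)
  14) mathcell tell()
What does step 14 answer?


Step: archive expunge[/hisna/smo]
Result: ok
Step: mathcell raiseby[-6]
Result: -6
Step: mathcell raiseby[-18]
Result: -24
Step: mathcell tell[]
Result: -24
Step: mathcell raiseby[-96]
Result: -120
Step: mathcell shrink[95]
Result: -215
Step: archive etch[/hisna/plami; tram]
Result: created
Step: mathcell tell[]
Result: -215
Step: mathcell tell[]
Result: -215
Step: archive readout[/hisna/plami]
Result: tram
Step: mathcell over[85]
Result: -43/17
Step: mathcell raiseby[-23]
Result: -434/17
Step: remeasure asunit[-7; C; F]
Result: 97/5
Step: mathcell tell[]
Result: -434/17

Answer: -434/17


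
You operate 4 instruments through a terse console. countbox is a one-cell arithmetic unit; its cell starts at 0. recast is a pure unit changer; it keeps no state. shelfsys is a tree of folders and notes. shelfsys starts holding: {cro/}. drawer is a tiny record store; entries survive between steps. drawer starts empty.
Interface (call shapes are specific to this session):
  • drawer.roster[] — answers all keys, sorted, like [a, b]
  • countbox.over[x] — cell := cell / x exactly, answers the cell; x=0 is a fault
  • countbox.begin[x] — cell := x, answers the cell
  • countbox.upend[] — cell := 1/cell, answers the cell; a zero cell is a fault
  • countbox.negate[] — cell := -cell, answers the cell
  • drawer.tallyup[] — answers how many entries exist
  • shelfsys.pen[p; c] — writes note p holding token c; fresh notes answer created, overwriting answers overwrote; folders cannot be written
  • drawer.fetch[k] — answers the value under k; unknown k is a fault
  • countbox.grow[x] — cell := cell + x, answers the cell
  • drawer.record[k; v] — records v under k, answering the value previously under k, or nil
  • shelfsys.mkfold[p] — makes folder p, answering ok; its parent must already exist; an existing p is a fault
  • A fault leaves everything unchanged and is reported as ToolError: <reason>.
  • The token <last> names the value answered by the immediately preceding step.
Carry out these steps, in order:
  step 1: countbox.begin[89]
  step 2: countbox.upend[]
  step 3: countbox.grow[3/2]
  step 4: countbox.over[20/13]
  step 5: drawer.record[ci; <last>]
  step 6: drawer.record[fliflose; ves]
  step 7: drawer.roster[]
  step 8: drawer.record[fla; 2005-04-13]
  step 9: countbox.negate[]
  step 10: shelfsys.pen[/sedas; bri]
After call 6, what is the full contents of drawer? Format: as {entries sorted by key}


Answer: {ci=3497/3560, fliflose=ves}

Derivation:
>>> countbox.begin x→89
[out] 89
>>> countbox.upend
[out] 1/89
>>> countbox.grow x→3/2
[out] 269/178
>>> countbox.over x→20/13
[out] 3497/3560
>>> drawer.record k→ci v→<last>
[out] nil
>>> drawer.record k→fliflose v→ves
[out] nil
>>> drawer.roster
[out] [ci, fliflose]
>>> drawer.record k→fla v→2005-04-13
[out] nil
>>> countbox.negate
[out] -3497/3560
>>> shelfsys.pen p→/sedas c→bri
[out] created


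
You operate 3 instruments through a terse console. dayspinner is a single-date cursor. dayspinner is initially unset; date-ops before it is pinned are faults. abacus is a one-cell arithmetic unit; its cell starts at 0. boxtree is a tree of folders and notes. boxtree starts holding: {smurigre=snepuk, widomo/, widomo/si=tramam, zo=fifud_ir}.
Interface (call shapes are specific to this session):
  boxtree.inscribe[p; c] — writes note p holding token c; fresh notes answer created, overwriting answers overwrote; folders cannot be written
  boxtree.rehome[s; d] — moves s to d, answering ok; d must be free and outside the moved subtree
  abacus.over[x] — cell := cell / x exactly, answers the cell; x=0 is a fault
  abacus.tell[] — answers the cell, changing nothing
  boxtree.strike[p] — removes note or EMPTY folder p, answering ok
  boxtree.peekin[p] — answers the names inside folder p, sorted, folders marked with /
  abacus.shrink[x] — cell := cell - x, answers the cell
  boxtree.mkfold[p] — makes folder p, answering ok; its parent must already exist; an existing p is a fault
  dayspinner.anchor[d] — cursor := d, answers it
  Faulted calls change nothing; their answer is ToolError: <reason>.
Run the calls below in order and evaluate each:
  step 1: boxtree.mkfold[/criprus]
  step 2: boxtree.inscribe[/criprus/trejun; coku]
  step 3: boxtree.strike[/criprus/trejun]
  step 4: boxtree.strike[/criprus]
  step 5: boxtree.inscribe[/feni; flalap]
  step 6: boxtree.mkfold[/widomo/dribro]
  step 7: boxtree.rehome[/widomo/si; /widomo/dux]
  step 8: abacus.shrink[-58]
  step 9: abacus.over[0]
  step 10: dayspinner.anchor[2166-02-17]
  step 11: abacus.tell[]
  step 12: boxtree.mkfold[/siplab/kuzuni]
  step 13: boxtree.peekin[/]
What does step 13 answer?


[in] boxtree.mkfold p=/criprus
  ok
[in] boxtree.inscribe p=/criprus/trejun c=coku
  created
[in] boxtree.strike p=/criprus/trejun
  ok
[in] boxtree.strike p=/criprus
  ok
[in] boxtree.inscribe p=/feni c=flalap
  created
[in] boxtree.mkfold p=/widomo/dribro
  ok
[in] boxtree.rehome s=/widomo/si d=/widomo/dux
  ok
[in] abacus.shrink x=-58
  58
[in] abacus.over x=0
  ToolError: division by zero
[in] dayspinner.anchor d=2166-02-17
  2166-02-17
[in] abacus.tell
  58
[in] boxtree.mkfold p=/siplab/kuzuni
  ToolError: no parent
[in] boxtree.peekin p=/
  [feni, smurigre, widomo/, zo]

Answer: [feni, smurigre, widomo/, zo]


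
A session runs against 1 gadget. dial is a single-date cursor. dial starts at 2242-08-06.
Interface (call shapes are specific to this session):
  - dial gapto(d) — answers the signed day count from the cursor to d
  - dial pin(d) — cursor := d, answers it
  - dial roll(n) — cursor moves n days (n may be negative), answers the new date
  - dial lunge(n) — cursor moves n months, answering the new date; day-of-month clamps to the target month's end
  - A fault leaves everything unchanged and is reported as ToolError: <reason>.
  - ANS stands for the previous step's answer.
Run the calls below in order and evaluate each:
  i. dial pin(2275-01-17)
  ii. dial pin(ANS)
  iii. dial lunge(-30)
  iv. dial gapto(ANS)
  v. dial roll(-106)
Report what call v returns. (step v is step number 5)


CALL dial pin[2275-01-17]
RET  2275-01-17
CALL dial pin[ANS]
RET  2275-01-17
CALL dial lunge[-30]
RET  2272-07-17
CALL dial gapto[ANS]
RET  0
CALL dial roll[-106]
RET  2272-04-02

Answer: 2272-04-02


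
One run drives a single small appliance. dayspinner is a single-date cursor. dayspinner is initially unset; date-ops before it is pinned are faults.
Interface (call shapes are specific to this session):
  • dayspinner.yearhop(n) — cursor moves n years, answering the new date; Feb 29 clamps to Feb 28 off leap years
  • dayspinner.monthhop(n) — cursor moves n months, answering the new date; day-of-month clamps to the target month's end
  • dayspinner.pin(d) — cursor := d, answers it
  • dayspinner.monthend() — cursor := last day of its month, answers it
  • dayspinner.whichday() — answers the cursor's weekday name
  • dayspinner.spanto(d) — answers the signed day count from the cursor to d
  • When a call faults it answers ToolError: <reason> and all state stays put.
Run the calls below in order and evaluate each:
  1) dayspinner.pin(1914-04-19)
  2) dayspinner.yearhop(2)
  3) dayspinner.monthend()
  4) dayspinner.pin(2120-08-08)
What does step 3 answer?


Answer: 1916-04-30

Derivation:
CALL dayspinner.pin[d→1914-04-19]
RET  1914-04-19
CALL dayspinner.yearhop[n→2]
RET  1916-04-19
CALL dayspinner.monthend[]
RET  1916-04-30
CALL dayspinner.pin[d→2120-08-08]
RET  2120-08-08


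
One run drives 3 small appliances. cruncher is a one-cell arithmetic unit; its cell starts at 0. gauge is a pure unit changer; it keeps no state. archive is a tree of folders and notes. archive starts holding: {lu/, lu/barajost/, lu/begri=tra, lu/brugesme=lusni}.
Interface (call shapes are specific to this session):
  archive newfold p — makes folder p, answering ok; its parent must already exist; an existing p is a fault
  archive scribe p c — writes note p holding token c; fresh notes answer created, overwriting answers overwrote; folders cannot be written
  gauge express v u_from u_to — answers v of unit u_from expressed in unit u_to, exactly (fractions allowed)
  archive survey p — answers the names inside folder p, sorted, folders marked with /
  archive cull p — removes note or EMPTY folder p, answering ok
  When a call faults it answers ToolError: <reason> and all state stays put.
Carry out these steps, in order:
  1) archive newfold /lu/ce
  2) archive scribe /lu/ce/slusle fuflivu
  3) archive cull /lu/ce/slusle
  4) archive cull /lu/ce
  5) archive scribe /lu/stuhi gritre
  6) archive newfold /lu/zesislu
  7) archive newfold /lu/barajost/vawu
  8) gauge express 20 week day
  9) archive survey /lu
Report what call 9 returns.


Answer: [barajost/, begri, brugesme, stuhi, zesislu/]

Derivation:
% archive newfold(/lu/ce) => ok
% archive scribe(/lu/ce/slusle, fuflivu) => created
% archive cull(/lu/ce/slusle) => ok
% archive cull(/lu/ce) => ok
% archive scribe(/lu/stuhi, gritre) => created
% archive newfold(/lu/zesislu) => ok
% archive newfold(/lu/barajost/vawu) => ok
% gauge express(20, week, day) => 140
% archive survey(/lu) => [barajost/, begri, brugesme, stuhi, zesislu/]
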